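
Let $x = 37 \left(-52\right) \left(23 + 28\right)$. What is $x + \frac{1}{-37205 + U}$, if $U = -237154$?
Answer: $- \frac{26921202517}{274359} \approx -98124.0$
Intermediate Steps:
$x = -98124$ ($x = \left(-1924\right) 51 = -98124$)
$x + \frac{1}{-37205 + U} = -98124 + \frac{1}{-37205 - 237154} = -98124 + \frac{1}{-274359} = -98124 - \frac{1}{274359} = - \frac{26921202517}{274359}$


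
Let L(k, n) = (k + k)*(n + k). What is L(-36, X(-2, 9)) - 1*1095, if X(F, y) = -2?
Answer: 1641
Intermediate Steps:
L(k, n) = 2*k*(k + n) (L(k, n) = (2*k)*(k + n) = 2*k*(k + n))
L(-36, X(-2, 9)) - 1*1095 = 2*(-36)*(-36 - 2) - 1*1095 = 2*(-36)*(-38) - 1095 = 2736 - 1095 = 1641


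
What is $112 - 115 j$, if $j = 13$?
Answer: $-1383$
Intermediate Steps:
$112 - 115 j = 112 - 1495 = -1383$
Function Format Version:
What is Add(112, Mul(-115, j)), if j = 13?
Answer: -1383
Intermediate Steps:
Add(112, Mul(-115, j)) = Add(112, Mul(-115, 13)) = Add(112, -1495) = -1383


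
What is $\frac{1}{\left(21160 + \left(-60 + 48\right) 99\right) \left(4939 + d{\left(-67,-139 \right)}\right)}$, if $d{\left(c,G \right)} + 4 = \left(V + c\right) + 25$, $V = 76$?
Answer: $\frac{1}{99240868} \approx 1.0076 \cdot 10^{-8}$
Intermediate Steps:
$d{\left(c,G \right)} = 97 + c$ ($d{\left(c,G \right)} = -4 + \left(\left(76 + c\right) + 25\right) = -4 + \left(101 + c\right) = 97 + c$)
$\frac{1}{\left(21160 + \left(-60 + 48\right) 99\right) \left(4939 + d{\left(-67,-139 \right)}\right)} = \frac{1}{\left(21160 + \left(-60 + 48\right) 99\right) \left(4939 + \left(97 - 67\right)\right)} = \frac{1}{\left(21160 - 1188\right) \left(4939 + 30\right)} = \frac{1}{\left(21160 - 1188\right) 4969} = \frac{1}{19972 \cdot 4969} = \frac{1}{99240868}$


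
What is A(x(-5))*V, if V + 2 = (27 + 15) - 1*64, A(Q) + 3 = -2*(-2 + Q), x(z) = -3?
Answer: -168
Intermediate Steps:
A(Q) = 1 - 2*Q (A(Q) = -3 - 2*(-2 + Q) = -3 + (4 - 2*Q) = 1 - 2*Q)
V = -24 (V = -2 + ((27 + 15) - 1*64) = -2 + (42 - 64) = -2 - 22 = -24)
A(x(-5))*V = (1 - 2*(-3))*(-24) = (1 + 6)*(-24) = 7*(-24) = -168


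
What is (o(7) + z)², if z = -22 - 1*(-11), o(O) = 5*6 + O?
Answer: 676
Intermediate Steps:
o(O) = 30 + O
z = -11 (z = -22 + 11 = -11)
(o(7) + z)² = ((30 + 7) - 11)² = (37 - 11)² = 26² = 676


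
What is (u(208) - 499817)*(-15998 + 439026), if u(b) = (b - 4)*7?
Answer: -210832501892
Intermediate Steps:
u(b) = -28 + 7*b (u(b) = (-4 + b)*7 = -28 + 7*b)
(u(208) - 499817)*(-15998 + 439026) = ((-28 + 7*208) - 499817)*(-15998 + 439026) = ((-28 + 1456) - 499817)*423028 = (1428 - 499817)*423028 = -498389*423028 = -210832501892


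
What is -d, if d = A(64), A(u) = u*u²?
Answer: -262144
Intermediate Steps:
A(u) = u³
d = 262144 (d = 64³ = 262144)
-d = -1*262144 = -262144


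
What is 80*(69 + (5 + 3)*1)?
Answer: 6160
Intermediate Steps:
80*(69 + (5 + 3)*1) = 80*(69 + 8*1) = 80*(69 + 8) = 80*77 = 6160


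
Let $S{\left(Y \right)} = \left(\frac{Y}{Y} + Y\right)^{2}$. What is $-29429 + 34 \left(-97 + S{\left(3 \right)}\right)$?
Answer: $-32183$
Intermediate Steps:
$S{\left(Y \right)} = \left(1 + Y\right)^{2}$
$-29429 + 34 \left(-97 + S{\left(3 \right)}\right) = -29429 + 34 \left(-97 + \left(1 + 3\right)^{2}\right) = -29429 + 34 \left(-97 + 4^{2}\right) = -29429 + 34 \left(-97 + 16\right) = -29429 + 34 \left(-81\right) = -29429 - 2754 = -32183$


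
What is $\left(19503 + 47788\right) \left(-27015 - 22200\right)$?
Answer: $-3311726565$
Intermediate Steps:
$\left(19503 + 47788\right) \left(-27015 - 22200\right) = 67291 \left(-49215\right) = -3311726565$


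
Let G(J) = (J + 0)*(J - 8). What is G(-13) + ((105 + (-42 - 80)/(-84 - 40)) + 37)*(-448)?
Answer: -1977297/31 ≈ -63784.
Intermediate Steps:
G(J) = J*(-8 + J)
G(-13) + ((105 + (-42 - 80)/(-84 - 40)) + 37)*(-448) = -13*(-8 - 13) + ((105 + (-42 - 80)/(-84 - 40)) + 37)*(-448) = -13*(-21) + ((105 - 122/(-124)) + 37)*(-448) = 273 + ((105 - 122*(-1/124)) + 37)*(-448) = 273 + ((105 + 61/62) + 37)*(-448) = 273 + (6571/62 + 37)*(-448) = 273 + (8865/62)*(-448) = 273 - 1985760/31 = -1977297/31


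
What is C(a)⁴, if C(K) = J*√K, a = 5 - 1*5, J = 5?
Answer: 0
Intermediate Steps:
a = 0 (a = 5 - 5 = 0)
C(K) = 5*√K
C(a)⁴ = (5*√0)⁴ = (5*0)⁴ = 0⁴ = 0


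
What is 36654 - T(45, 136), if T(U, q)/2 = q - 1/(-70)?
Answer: 1273369/35 ≈ 36382.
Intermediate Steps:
T(U, q) = 1/35 + 2*q (T(U, q) = 2*(q - 1/(-70)) = 2*(q - 1*(-1/70)) = 2*(q + 1/70) = 2*(1/70 + q) = 1/35 + 2*q)
36654 - T(45, 136) = 36654 - (1/35 + 2*136) = 36654 - (1/35 + 272) = 36654 - 1*9521/35 = 36654 - 9521/35 = 1273369/35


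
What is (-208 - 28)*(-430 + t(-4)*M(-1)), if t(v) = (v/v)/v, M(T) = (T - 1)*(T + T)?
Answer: 101716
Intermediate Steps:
M(T) = 2*T*(-1 + T) (M(T) = (-1 + T)*(2*T) = 2*T*(-1 + T))
t(v) = 1/v
(-208 - 28)*(-430 + t(-4)*M(-1)) = (-208 - 28)*(-430 + (2*(-1)*(-1 - 1))/(-4)) = -236*(-430 - (-1)*(-2)/2) = -236*(-430 - ¼*4) = -236*(-430 - 1) = -236*(-431) = 101716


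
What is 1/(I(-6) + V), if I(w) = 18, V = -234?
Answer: -1/216 ≈ -0.0046296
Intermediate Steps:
1/(I(-6) + V) = 1/(18 - 234) = 1/(-216) = -1/216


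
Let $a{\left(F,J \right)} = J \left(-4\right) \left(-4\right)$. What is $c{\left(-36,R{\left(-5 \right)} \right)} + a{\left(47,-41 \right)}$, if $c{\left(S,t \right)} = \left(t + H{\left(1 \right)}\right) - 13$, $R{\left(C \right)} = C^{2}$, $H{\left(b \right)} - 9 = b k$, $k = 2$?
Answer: $-633$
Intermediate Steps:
$H{\left(b \right)} = 9 + 2 b$ ($H{\left(b \right)} = 9 + b 2 = 9 + 2 b$)
$a{\left(F,J \right)} = 16 J$ ($a{\left(F,J \right)} = - 4 J \left(-4\right) = 16 J$)
$c{\left(S,t \right)} = -2 + t$ ($c{\left(S,t \right)} = \left(t + \left(9 + 2 \cdot 1\right)\right) - 13 = \left(t + \left(9 + 2\right)\right) - 13 = \left(t + 11\right) - 13 = \left(11 + t\right) - 13 = -2 + t$)
$c{\left(-36,R{\left(-5 \right)} \right)} + a{\left(47,-41 \right)} = \left(-2 + \left(-5\right)^{2}\right) + 16 \left(-41\right) = \left(-2 + 25\right) - 656 = 23 - 656 = -633$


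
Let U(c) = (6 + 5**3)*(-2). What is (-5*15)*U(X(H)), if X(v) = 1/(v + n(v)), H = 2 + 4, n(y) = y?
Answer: 19650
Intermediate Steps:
H = 6
X(v) = 1/(2*v) (X(v) = 1/(v + v) = 1/(2*v))
U(c) = -262 (U(c) = (6 + 125)*(-2) = 131*(-2) = -262)
(-5*15)*U(X(H)) = -5*15*(-262) = -75*(-262) = 19650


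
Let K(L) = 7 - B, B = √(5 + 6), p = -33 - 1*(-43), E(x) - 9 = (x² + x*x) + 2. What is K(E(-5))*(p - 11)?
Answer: -7 + √11 ≈ -3.6834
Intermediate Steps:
E(x) = 11 + 2*x² (E(x) = 9 + ((x² + x*x) + 2) = 9 + ((x² + x²) + 2) = 9 + (2*x² + 2) = 9 + (2 + 2*x²) = 11 + 2*x²)
p = 10 (p = -33 + 43 = 10)
B = √11 ≈ 3.3166
K(L) = 7 - √11
K(E(-5))*(p - 11) = (7 - √11)*(10 - 11) = (7 - √11)*(-1) = -7 + √11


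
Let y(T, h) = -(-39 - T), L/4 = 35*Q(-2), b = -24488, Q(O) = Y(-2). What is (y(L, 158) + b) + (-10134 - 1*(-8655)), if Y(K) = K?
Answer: -26208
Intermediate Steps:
Q(O) = -2
L = -280 (L = 4*(35*(-2)) = 4*(-70) = -280)
y(T, h) = 39 + T
(y(L, 158) + b) + (-10134 - 1*(-8655)) = ((39 - 280) - 24488) + (-10134 - 1*(-8655)) = (-241 - 24488) + (-10134 + 8655) = -24729 - 1479 = -26208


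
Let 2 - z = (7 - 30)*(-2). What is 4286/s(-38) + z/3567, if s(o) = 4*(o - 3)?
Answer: -186529/7134 ≈ -26.146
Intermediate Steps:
s(o) = -12 + 4*o (s(o) = 4*(-3 + o) = -12 + 4*o)
z = -44 (z = 2 - (7 - 30)*(-2) = 2 - (-23)*(-2) = 2 - 1*46 = 2 - 46 = -44)
4286/s(-38) + z/3567 = 4286/(-12 + 4*(-38)) - 44/3567 = 4286/(-12 - 152) - 44*1/3567 = 4286/(-164) - 44/3567 = 4286*(-1/164) - 44/3567 = -2143/82 - 44/3567 = -186529/7134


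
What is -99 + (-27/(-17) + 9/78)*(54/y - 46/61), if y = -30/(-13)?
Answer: -8145219/134810 ≈ -60.420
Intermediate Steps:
y = 30/13 (y = -30*(-1/13) = 30/13 ≈ 2.3077)
-99 + (-27/(-17) + 9/78)*(54/y - 46/61) = -99 + (-27/(-17) + 9/78)*(54/(30/13) - 46/61) = -99 + (-27*(-1/17) + 9*(1/78))*(54*(13/30) - 46*1/61) = -99 + (27/17 + 3/26)*(117/5 - 46/61) = -99 + (753/442)*(6907/305) = -99 + 5200971/134810 = -8145219/134810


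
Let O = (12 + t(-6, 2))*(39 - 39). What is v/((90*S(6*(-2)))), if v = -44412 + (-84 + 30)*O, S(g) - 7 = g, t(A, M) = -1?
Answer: 7402/75 ≈ 98.693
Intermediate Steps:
O = 0 (O = (12 - 1)*(39 - 39) = 11*0 = 0)
S(g) = 7 + g
v = -44412 (v = -44412 + (-84 + 30)*0 = -44412 - 54*0 = -44412 + 0 = -44412)
v/((90*S(6*(-2)))) = -44412*1/(90*(7 + 6*(-2))) = -44412*1/(90*(7 - 12)) = -44412/(90*(-5)) = -44412/(-450) = -44412*(-1/450) = 7402/75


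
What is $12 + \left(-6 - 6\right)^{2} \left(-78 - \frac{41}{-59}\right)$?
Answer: $- \frac{656076}{59} \approx -11120.0$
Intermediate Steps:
$12 + \left(-6 - 6\right)^{2} \left(-78 - \frac{41}{-59}\right) = 12 + \left(-12\right)^{2} \left(-78 - 41 \left(- \frac{1}{59}\right)\right) = 12 + 144 \left(-78 - - \frac{41}{59}\right) = 12 + 144 \left(-78 + \frac{41}{59}\right) = 12 + 144 \left(- \frac{4561}{59}\right) = 12 - \frac{656784}{59} = - \frac{656076}{59}$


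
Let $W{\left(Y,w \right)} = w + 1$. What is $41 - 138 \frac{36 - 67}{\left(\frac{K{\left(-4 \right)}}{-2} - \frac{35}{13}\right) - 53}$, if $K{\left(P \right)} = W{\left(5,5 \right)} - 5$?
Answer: $- \frac{17109}{487} \approx -35.131$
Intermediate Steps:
$W{\left(Y,w \right)} = 1 + w$
$K{\left(P \right)} = 1$ ($K{\left(P \right)} = \left(1 + 5\right) - 5 = 6 - 5 = 1$)
$41 - 138 \frac{36 - 67}{\left(\frac{K{\left(-4 \right)}}{-2} - \frac{35}{13}\right) - 53} = 41 - 138 \frac{36 - 67}{\left(1 \frac{1}{-2} - \frac{35}{13}\right) - 53} = 41 - 138 \left(- \frac{31}{\left(1 \left(- \frac{1}{2}\right) - \frac{35}{13}\right) - 53}\right) = 41 - 138 \left(- \frac{31}{\left(- \frac{1}{2} - \frac{35}{13}\right) - 53}\right) = 41 - 138 \left(- \frac{31}{- \frac{83}{26} - 53}\right) = 41 - 138 \left(- \frac{31}{- \frac{1461}{26}}\right) = 41 - 138 \left(\left(-31\right) \left(- \frac{26}{1461}\right)\right) = 41 - \frac{37076}{487} = - \frac{17109}{487}$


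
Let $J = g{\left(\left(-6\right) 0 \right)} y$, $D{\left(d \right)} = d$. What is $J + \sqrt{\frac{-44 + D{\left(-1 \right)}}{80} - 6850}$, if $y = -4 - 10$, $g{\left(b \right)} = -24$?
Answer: $336 + \frac{i \sqrt{109609}}{4} \approx 336.0 + 82.768 i$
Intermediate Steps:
$y = -14$ ($y = -4 - 10 = -14$)
$J = 336$ ($J = \left(-24\right) \left(-14\right) = 336$)
$J + \sqrt{\frac{-44 + D{\left(-1 \right)}}{80} - 6850} = 336 + \sqrt{\frac{-44 - 1}{80} - 6850} = 336 + \sqrt{\left(-45\right) \frac{1}{80} - 6850} = 336 + \sqrt{- \frac{9}{16} - 6850} = 336 + \sqrt{- \frac{109609}{16}} = 336 + \frac{i \sqrt{109609}}{4}$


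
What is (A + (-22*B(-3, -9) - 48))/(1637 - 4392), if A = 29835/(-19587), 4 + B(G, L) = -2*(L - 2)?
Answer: 2908821/17987395 ≈ 0.16171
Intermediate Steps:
B(G, L) = -2*L (B(G, L) = -4 - 2*(L - 2) = -4 - 2*(-2 + L) = -4 + (4 - 2*L) = -2*L)
A = -9945/6529 (A = 29835*(-1/19587) = -9945/6529 ≈ -1.5232)
(A + (-22*B(-3, -9) - 48))/(1637 - 4392) = (-9945/6529 + (-(-44)*(-9) - 48))/(1637 - 4392) = (-9945/6529 + (-22*18 - 48))/(-2755) = (-9945/6529 + (-396 - 48))*(-1/2755) = (-9945/6529 - 444)*(-1/2755) = -2908821/6529*(-1/2755) = 2908821/17987395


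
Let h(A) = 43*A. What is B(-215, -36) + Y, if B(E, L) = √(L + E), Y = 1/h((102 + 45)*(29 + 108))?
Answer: 1/865977 + I*√251 ≈ 1.1548e-6 + 15.843*I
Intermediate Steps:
Y = 1/865977 (Y = 1/(43*((102 + 45)*(29 + 108))) = 1/(43*(147*137)) = 1/(43*20139) = 1/865977 ≈ 1.1548e-6)
B(E, L) = √(E + L)
B(-215, -36) + Y = √(-215 - 36) + 1/865977 = √(-251) + 1/865977 = I*√251 + 1/865977 = 1/865977 + I*√251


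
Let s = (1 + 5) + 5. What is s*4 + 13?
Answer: 57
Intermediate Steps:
s = 11 (s = 6 + 5 = 11)
s*4 + 13 = 11*4 + 13 = 44 + 13 = 57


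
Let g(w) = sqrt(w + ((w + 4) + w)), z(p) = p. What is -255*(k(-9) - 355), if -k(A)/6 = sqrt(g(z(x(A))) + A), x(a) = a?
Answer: 90525 + 1530*sqrt(-9 + I*sqrt(23)) ≈ 91709.0 + 4740.3*I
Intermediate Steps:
g(w) = sqrt(4 + 3*w) (g(w) = sqrt(w + ((4 + w) + w)) = sqrt(w + (4 + 2*w)) = sqrt(4 + 3*w))
k(A) = -6*sqrt(A + sqrt(4 + 3*A)) (k(A) = -6*sqrt(sqrt(4 + 3*A) + A) = -6*sqrt(A + sqrt(4 + 3*A)))
-255*(k(-9) - 355) = -255*(-6*sqrt(-9 + sqrt(4 + 3*(-9))) - 355) = -255*(-6*sqrt(-9 + sqrt(4 - 27)) - 355) = -255*(-6*sqrt(-9 + sqrt(-23)) - 355) = -255*(-6*sqrt(-9 + I*sqrt(23)) - 355) = -255*(-355 - 6*sqrt(-9 + I*sqrt(23))) = 90525 + 1530*sqrt(-9 + I*sqrt(23))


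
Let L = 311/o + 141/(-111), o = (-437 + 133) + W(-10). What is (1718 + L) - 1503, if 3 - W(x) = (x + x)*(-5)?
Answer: 3159601/14837 ≈ 212.95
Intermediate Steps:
W(x) = 3 + 10*x (W(x) = 3 - (x + x)*(-5) = 3 - 2*x*(-5) = 3 - (-10)*x = 3 + 10*x)
o = -401 (o = (-437 + 133) + (3 + 10*(-10)) = -304 + (3 - 100) = -304 - 97 = -401)
L = -30354/14837 (L = 311/(-401) + 141/(-111) = 311*(-1/401) + 141*(-1/111) = -311/401 - 47/37 = -30354/14837 ≈ -2.0458)
(1718 + L) - 1503 = (1718 - 30354/14837) - 1503 = 25459612/14837 - 1503 = 3159601/14837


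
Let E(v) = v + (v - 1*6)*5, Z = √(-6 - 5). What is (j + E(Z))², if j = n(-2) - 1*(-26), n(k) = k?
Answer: 36*(-1 + I*√11)² ≈ -360.0 - 238.8*I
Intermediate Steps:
Z = I*√11 (Z = √(-11) = I*√11 ≈ 3.3166*I)
j = 24 (j = -2 - 1*(-26) = -2 + 26 = 24)
E(v) = -30 + 6*v (E(v) = v + (v - 6)*5 = v + (-6 + v)*5 = v + (-30 + 5*v) = -30 + 6*v)
(j + E(Z))² = (24 + (-30 + 6*(I*√11)))² = (24 + (-30 + 6*I*√11))² = (-6 + 6*I*√11)²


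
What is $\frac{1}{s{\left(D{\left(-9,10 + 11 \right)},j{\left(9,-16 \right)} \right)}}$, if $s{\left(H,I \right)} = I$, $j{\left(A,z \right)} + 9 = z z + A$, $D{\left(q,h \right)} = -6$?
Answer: $\frac{1}{256} \approx 0.0039063$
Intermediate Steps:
$j{\left(A,z \right)} = -9 + A + z^{2}$ ($j{\left(A,z \right)} = -9 + \left(z z + A\right) = -9 + \left(z^{2} + A\right) = -9 + \left(A + z^{2}\right) = -9 + A + z^{2}$)
$\frac{1}{s{\left(D{\left(-9,10 + 11 \right)},j{\left(9,-16 \right)} \right)}} = \frac{1}{-9 + 9 + \left(-16\right)^{2}} = \frac{1}{-9 + 9 + 256} = \frac{1}{256}$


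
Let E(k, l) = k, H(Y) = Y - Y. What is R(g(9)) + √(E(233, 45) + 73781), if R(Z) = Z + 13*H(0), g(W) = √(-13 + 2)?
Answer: √74014 + I*√11 ≈ 272.06 + 3.3166*I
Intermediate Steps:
H(Y) = 0
g(W) = I*√11 (g(W) = √(-11) = I*√11)
R(Z) = Z (R(Z) = Z + 13*0 = Z + 0 = Z)
R(g(9)) + √(E(233, 45) + 73781) = I*√11 + √(233 + 73781) = I*√11 + √74014 = √74014 + I*√11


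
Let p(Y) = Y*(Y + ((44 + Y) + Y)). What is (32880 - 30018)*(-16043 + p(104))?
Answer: 60047622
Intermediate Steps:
p(Y) = Y*(44 + 3*Y) (p(Y) = Y*(Y + (44 + 2*Y)) = Y*(44 + 3*Y))
(32880 - 30018)*(-16043 + p(104)) = (32880 - 30018)*(-16043 + 104*(44 + 3*104)) = 2862*(-16043 + 104*(44 + 312)) = 2862*(-16043 + 104*356) = 2862*(-16043 + 37024) = 2862*20981 = 60047622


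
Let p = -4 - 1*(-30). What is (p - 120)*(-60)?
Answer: 5640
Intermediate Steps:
p = 26 (p = -4 + 30 = 26)
(p - 120)*(-60) = (26 - 120)*(-60) = -94*(-60) = 5640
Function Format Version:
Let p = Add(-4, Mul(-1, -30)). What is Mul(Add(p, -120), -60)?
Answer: 5640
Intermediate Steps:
p = 26 (p = Add(-4, 30) = 26)
Mul(Add(p, -120), -60) = Mul(Add(26, -120), -60) = Mul(-94, -60) = 5640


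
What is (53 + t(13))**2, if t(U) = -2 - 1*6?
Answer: 2025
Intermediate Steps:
t(U) = -8 (t(U) = -2 - 6 = -8)
(53 + t(13))**2 = (53 - 8)**2 = 45**2 = 2025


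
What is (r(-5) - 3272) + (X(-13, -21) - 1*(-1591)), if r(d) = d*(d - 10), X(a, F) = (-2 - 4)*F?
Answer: -1480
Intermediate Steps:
X(a, F) = -6*F
r(d) = d*(-10 + d)
(r(-5) - 3272) + (X(-13, -21) - 1*(-1591)) = (-5*(-10 - 5) - 3272) + (-6*(-21) - 1*(-1591)) = (-5*(-15) - 3272) + (126 + 1591) = (75 - 3272) + 1717 = -3197 + 1717 = -1480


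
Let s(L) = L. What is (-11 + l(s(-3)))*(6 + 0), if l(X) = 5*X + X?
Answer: -174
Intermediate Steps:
l(X) = 6*X
(-11 + l(s(-3)))*(6 + 0) = (-11 + 6*(-3))*(6 + 0) = (-11 - 18)*6 = -29*6 = -174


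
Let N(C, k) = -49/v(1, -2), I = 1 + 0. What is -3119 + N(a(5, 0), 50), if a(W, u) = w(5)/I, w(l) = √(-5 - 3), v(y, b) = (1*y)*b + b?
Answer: -12427/4 ≈ -3106.8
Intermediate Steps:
v(y, b) = b + b*y (v(y, b) = y*b + b = b*y + b = b + b*y)
w(l) = 2*I*√2 (w(l) = √(-8) = 2*I*√2)
I = 1
a(W, u) = 2*I*√2 (a(W, u) = (2*I*√2)/1 = (2*I*√2)*1 = 2*I*√2)
N(C, k) = 49/4 (N(C, k) = -49*(-1/(2*(1 + 1))) = -49/((-2*2)) = -49/(-4) = -49*(-¼) = 49/4)
-3119 + N(a(5, 0), 50) = -3119 + 49/4 = -12427/4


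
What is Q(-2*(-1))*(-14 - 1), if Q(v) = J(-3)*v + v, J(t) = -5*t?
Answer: -480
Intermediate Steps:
Q(v) = 16*v (Q(v) = (-5*(-3))*v + v = 15*v + v = 16*v)
Q(-2*(-1))*(-14 - 1) = (16*(-2*(-1)))*(-14 - 1) = (16*2)*(-15) = 32*(-15) = -480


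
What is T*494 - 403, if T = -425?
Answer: -210353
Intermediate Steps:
T*494 - 403 = -425*494 - 403 = -209950 - 403 = -210353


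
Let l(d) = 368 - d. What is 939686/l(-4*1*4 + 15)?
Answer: 939686/369 ≈ 2546.6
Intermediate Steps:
939686/l(-4*1*4 + 15) = 939686/(368 - (-4*1*4 + 15)) = 939686/(368 - (-4*4 + 15)) = 939686/(368 - (-1*16 + 15)) = 939686/(368 - (-16 + 15)) = 939686/(368 - 1*(-1)) = 939686/(368 + 1) = 939686/369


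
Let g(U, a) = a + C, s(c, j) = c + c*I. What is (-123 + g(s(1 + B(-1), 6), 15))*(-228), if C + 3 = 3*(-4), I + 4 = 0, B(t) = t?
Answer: 28044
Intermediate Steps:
I = -4 (I = -4 + 0 = -4)
C = -15 (C = -3 + 3*(-4) = -3 - 12 = -15)
s(c, j) = -3*c (s(c, j) = c + c*(-4) = c - 4*c = -3*c)
g(U, a) = -15 + a (g(U, a) = a - 15 = -15 + a)
(-123 + g(s(1 + B(-1), 6), 15))*(-228) = (-123 + (-15 + 15))*(-228) = (-123 + 0)*(-228) = -123*(-228) = 28044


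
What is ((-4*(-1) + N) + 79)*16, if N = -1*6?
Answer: 1232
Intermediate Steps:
N = -6
((-4*(-1) + N) + 79)*16 = ((-4*(-1) - 6) + 79)*16 = ((4 - 6) + 79)*16 = (-2 + 79)*16 = 77*16 = 1232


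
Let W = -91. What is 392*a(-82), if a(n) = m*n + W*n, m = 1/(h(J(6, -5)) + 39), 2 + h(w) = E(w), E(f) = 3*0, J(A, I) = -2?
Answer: 108196704/37 ≈ 2.9242e+6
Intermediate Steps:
E(f) = 0
h(w) = -2 (h(w) = -2 + 0 = -2)
m = 1/37 (m = 1/(-2 + 39) = 1/37 ≈ 0.027027)
a(n) = -3366*n/37 (a(n) = n/37 - 91*n = -3366*n/37)
392*a(-82) = 392*(-3366/37*(-82)) = 392*(276012/37) = 108196704/37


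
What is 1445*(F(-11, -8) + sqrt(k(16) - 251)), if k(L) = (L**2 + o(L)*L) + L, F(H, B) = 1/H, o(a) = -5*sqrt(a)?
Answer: -1445/11 + 1445*I*sqrt(299) ≈ -131.36 + 24986.0*I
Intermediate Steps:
k(L) = L + L**2 - 5*L**(3/2) (k(L) = (L**2 + (-5*sqrt(L))*L) + L = (L**2 - 5*L**(3/2)) + L = L + L**2 - 5*L**(3/2))
1445*(F(-11, -8) + sqrt(k(16) - 251)) = 1445*(1/(-11) + sqrt(16*(1 + 16 - 5*sqrt(16)) - 251)) = 1445*(-1/11 + sqrt(16*(1 + 16 - 5*4) - 251)) = 1445*(-1/11 + sqrt(16*(1 + 16 - 20) - 251)) = 1445*(-1/11 + sqrt(16*(-3) - 251)) = 1445*(-1/11 + sqrt(-48 - 251)) = 1445*(-1/11 + sqrt(-299)) = 1445*(-1/11 + I*sqrt(299)) = -1445/11 + 1445*I*sqrt(299)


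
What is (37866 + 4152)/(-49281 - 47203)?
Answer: -21009/48242 ≈ -0.43549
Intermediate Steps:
(37866 + 4152)/(-49281 - 47203) = 42018/(-96484) = 42018*(-1/96484) = -21009/48242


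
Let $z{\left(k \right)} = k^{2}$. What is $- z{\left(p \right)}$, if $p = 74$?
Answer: $-5476$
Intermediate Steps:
$- z{\left(p \right)} = - 74^{2} = \left(-1\right) 5476 = -5476$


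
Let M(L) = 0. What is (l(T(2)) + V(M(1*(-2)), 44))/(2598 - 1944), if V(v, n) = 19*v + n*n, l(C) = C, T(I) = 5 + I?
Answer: 1943/654 ≈ 2.9709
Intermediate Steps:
V(v, n) = n**2 + 19*v (V(v, n) = 19*v + n**2 = n**2 + 19*v)
(l(T(2)) + V(M(1*(-2)), 44))/(2598 - 1944) = ((5 + 2) + (44**2 + 19*0))/(2598 - 1944) = (7 + (1936 + 0))/654 = (7 + 1936)*(1/654) = 1943*(1/654) = 1943/654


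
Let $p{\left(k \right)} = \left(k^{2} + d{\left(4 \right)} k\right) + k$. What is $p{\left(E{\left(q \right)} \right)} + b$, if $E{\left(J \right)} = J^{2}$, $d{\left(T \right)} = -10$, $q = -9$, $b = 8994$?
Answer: $14826$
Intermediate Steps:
$p{\left(k \right)} = k^{2} - 9 k$ ($p{\left(k \right)} = \left(k^{2} - 10 k\right) + k = k^{2} - 9 k$)
$p{\left(E{\left(q \right)} \right)} + b = \left(-9\right)^{2} \left(-9 + \left(-9\right)^{2}\right) + 8994 = 81 \left(-9 + 81\right) + 8994 = 81 \cdot 72 + 8994 = 5832 + 8994 = 14826$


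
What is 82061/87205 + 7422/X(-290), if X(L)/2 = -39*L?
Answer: 83448511/65752570 ≈ 1.2691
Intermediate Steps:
X(L) = -78*L (X(L) = 2*(-39*L) = -78*L)
82061/87205 + 7422/X(-290) = 82061/87205 + 7422/((-78*(-290))) = 82061*(1/87205) + 7422/22620 = 82061/87205 + 7422*(1/22620) = 82061/87205 + 1237/3770 = 83448511/65752570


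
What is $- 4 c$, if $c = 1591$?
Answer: $-6364$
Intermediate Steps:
$- 4 c = \left(-4\right) 1591 = -6364$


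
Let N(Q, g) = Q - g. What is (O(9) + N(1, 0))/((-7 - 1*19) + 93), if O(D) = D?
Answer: 10/67 ≈ 0.14925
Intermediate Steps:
(O(9) + N(1, 0))/((-7 - 1*19) + 93) = (9 + (1 - 1*0))/((-7 - 1*19) + 93) = (9 + (1 + 0))/((-7 - 19) + 93) = (9 + 1)/(-26 + 93) = 10/67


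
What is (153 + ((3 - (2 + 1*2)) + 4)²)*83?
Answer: 13446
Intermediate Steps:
(153 + ((3 - (2 + 1*2)) + 4)²)*83 = (153 + ((3 - (2 + 2)) + 4)²)*83 = (153 + ((3 - 1*4) + 4)²)*83 = (153 + ((3 - 4) + 4)²)*83 = (153 + (-1 + 4)²)*83 = (153 + 3²)*83 = (153 + 9)*83 = 162*83 = 13446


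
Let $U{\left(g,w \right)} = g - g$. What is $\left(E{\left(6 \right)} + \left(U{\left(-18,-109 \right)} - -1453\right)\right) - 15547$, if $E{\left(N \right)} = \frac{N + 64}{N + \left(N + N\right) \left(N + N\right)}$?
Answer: $- \frac{211403}{15} \approx -14094.0$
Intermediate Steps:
$U{\left(g,w \right)} = 0$
$E{\left(N \right)} = \frac{64 + N}{N + 4 N^{2}}$ ($E{\left(N \right)} = \frac{64 + N}{N + 2 N 2 N} = \frac{64 + N}{N + 4 N^{2}}$)
$\left(E{\left(6 \right)} + \left(U{\left(-18,-109 \right)} - -1453\right)\right) - 15547 = \left(\frac{64 + 6}{6 \left(1 + 4 \cdot 6\right)} + \left(0 - -1453\right)\right) - 15547 = \left(\frac{1}{6} \frac{1}{1 + 24} \cdot 70 + \left(0 + 1453\right)\right) - 15547 = \left(\frac{1}{6} \cdot \frac{1}{25} \cdot 70 + 1453\right) - 15547 = \left(\frac{7}{15} + 1453\right) - 15547 = \frac{21802}{15} - 15547 = - \frac{211403}{15}$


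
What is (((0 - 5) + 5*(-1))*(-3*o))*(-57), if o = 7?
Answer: -11970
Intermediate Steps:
(((0 - 5) + 5*(-1))*(-3*o))*(-57) = (((0 - 5) + 5*(-1))*(-3*7))*(-57) = ((-5 - 5)*(-21))*(-57) = -10*(-21)*(-57) = 210*(-57) = -11970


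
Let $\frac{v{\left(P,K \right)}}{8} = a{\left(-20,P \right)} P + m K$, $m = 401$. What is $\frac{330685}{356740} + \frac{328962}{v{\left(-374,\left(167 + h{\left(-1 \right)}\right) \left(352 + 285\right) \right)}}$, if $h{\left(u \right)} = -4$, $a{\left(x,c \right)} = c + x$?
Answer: $\frac{691593735254}{745293841319} \approx 0.92795$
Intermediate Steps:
$v{\left(P,K \right)} = 3208 K + 8 P \left(-20 + P\right)$ ($v{\left(P,K \right)} = 8 \left(\left(P - 20\right) P + 401 K\right) = 8 \left(\left(-20 + P\right) P + 401 K\right) = 8 \left(P \left(-20 + P\right) + 401 K\right) = 8 \left(401 K + P \left(-20 + P\right)\right) = 3208 K + 8 P \left(-20 + P\right)$)
$\frac{330685}{356740} + \frac{328962}{v{\left(-374,\left(167 + h{\left(-1 \right)}\right) \left(352 + 285\right) \right)}} = \frac{330685}{356740} + \frac{328962}{3208 \left(167 - 4\right) \left(352 + 285\right) + 8 \left(-374\right) \left(-20 - 374\right)} = 330685 \cdot \frac{1}{356740} + \frac{328962}{3208 \cdot 163 \cdot 637 + 8 \left(-374\right) \left(-394\right)} = \frac{66137}{71348} + \frac{328962}{3208 \cdot 103831 + 1178848} = \frac{66137}{71348} + \frac{328962}{333089848 + 1178848} = \frac{66137}{71348} + \frac{328962}{334268696} = \frac{66137}{71348} + 328962 \cdot \frac{1}{334268696} = \frac{66137}{71348} + \frac{164481}{167134348} = \frac{691593735254}{745293841319}$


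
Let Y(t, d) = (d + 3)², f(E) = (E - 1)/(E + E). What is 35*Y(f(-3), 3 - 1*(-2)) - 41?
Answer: 2199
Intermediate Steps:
f(E) = (-1 + E)/(2*E) (f(E) = (-1 + E)/((2*E)) = (-1 + E)*(1/(2*E)) = (-1 + E)/(2*E))
Y(t, d) = (3 + d)²
35*Y(f(-3), 3 - 1*(-2)) - 41 = 35*(3 + (3 - 1*(-2)))² - 41 = 35*(3 + (3 + 2))² - 41 = 35*(3 + 5)² - 41 = 35*8² - 41 = 35*64 - 41 = 2240 - 41 = 2199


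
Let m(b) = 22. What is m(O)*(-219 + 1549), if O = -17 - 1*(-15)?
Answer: 29260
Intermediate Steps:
O = -2 (O = -17 + 15 = -2)
m(O)*(-219 + 1549) = 22*(-219 + 1549) = 22*1330 = 29260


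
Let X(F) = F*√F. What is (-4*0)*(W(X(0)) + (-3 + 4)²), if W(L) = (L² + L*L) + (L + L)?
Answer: 0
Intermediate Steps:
X(F) = F^(3/2)
W(L) = 2*L + 2*L² (W(L) = (L² + L²) + 2*L = 2*L² + 2*L = 2*L + 2*L²)
(-4*0)*(W(X(0)) + (-3 + 4)²) = (-4*0)*(2*0^(3/2)*(1 + 0^(3/2)) + (-3 + 4)²) = 0*(2*0*(1 + 0) + 1²) = 0*(2*0*1 + 1) = 0*(0 + 1) = 0*1 = 0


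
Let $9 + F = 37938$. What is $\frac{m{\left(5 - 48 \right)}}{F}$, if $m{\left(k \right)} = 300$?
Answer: $\frac{100}{12643} \approx 0.0079095$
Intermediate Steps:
$F = 37929$ ($F = -9 + 37938 = 37929$)
$\frac{m{\left(5 - 48 \right)}}{F} = \frac{300}{37929} = 300 \cdot \frac{1}{37929} = \frac{100}{12643}$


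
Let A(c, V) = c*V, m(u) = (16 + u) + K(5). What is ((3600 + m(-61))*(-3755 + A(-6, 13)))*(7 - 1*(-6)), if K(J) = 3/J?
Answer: -885859962/5 ≈ -1.7717e+8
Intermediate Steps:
m(u) = 83/5 + u (m(u) = (16 + u) + 3/5 = (16 + u) + 3*(⅕) = (16 + u) + ⅗ = 83/5 + u)
A(c, V) = V*c
((3600 + m(-61))*(-3755 + A(-6, 13)))*(7 - 1*(-6)) = ((3600 + (83/5 - 61))*(-3755 + 13*(-6)))*(7 - 1*(-6)) = ((3600 - 222/5)*(-3755 - 78))*(7 + 6) = ((17778/5)*(-3833))*13 = -68143074/5*13 = -885859962/5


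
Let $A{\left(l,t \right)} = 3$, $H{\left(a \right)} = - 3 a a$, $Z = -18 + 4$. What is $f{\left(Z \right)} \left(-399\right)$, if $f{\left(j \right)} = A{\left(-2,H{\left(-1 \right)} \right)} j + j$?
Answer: $22344$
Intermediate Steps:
$Z = -14$
$H{\left(a \right)} = - 3 a^{2}$
$f{\left(j \right)} = 4 j$ ($f{\left(j \right)} = 3 j + j = 4 j$)
$f{\left(Z \right)} \left(-399\right) = 4 \left(-14\right) \left(-399\right) = \left(-56\right) \left(-399\right) = 22344$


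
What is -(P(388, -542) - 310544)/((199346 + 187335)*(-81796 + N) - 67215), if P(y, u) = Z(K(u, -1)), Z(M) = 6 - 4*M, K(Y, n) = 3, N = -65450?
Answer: -310550/56937297741 ≈ -5.4542e-6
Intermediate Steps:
P(y, u) = -6 (P(y, u) = 6 - 4*3 = 6 - 12 = -6)
-(P(388, -542) - 310544)/((199346 + 187335)*(-81796 + N) - 67215) = -(-6 - 310544)/((199346 + 187335)*(-81796 - 65450) - 67215) = -(-310550)/(386681*(-147246) - 67215) = -(-310550)/(-56937230526 - 67215) = -(-310550)/(-56937297741) = -(-310550)*(-1)/56937297741 = -1*310550/56937297741 = -310550/56937297741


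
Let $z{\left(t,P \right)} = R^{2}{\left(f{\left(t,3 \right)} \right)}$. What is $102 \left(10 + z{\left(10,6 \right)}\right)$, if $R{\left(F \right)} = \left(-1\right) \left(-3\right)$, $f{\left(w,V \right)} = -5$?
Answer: $1938$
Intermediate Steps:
$R{\left(F \right)} = 3$
$z{\left(t,P \right)} = 9$ ($z{\left(t,P \right)} = 3^{2} = 9$)
$102 \left(10 + z{\left(10,6 \right)}\right) = 102 \left(10 + 9\right) = 102 \cdot 19 = 1938$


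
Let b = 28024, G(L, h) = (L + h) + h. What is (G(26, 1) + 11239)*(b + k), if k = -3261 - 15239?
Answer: 107306908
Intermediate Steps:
G(L, h) = L + 2*h
k = -18500
(G(26, 1) + 11239)*(b + k) = ((26 + 2*1) + 11239)*(28024 - 18500) = ((26 + 2) + 11239)*9524 = (28 + 11239)*9524 = 11267*9524 = 107306908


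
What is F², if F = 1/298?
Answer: 1/88804 ≈ 1.1261e-5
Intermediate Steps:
F = 1/298 ≈ 0.0033557
F² = (1/298)² = 1/88804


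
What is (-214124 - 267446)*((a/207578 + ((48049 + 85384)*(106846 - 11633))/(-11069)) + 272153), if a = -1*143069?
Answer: 484427446510234793945/1148840441 ≈ 4.2167e+11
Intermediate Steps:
a = -143069
(-214124 - 267446)*((a/207578 + ((48049 + 85384)*(106846 - 11633))/(-11069)) + 272153) = (-214124 - 267446)*((-143069/207578 + ((48049 + 85384)*(106846 - 11633))/(-11069)) + 272153) = -481570*((-143069*1/207578 + (133433*95213)*(-1/11069)) + 272153) = -481570*((-143069/207578 + 12704556229*(-1/11069)) + 272153) = -481570*((-143069/207578 - 12704556229/11069) + 272153) = -481570*(-2637187956534123/2297680882 + 272153) = -481570*(-2011867211455177/2297680882) = 484427446510234793945/1148840441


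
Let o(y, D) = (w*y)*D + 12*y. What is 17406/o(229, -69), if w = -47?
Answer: 5802/248465 ≈ 0.023351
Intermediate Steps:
o(y, D) = 12*y - 47*D*y (o(y, D) = (-47*y)*D + 12*y = -47*D*y + 12*y = 12*y - 47*D*y)
17406/o(229, -69) = 17406/((229*(12 - 47*(-69)))) = 17406/((229*(12 + 3243))) = 17406/((229*3255)) = 17406/745395 = 17406*(1/745395) = 5802/248465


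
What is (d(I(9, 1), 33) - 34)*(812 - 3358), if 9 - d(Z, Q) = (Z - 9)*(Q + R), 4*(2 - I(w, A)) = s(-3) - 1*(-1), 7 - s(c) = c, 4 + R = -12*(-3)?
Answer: -3099755/2 ≈ -1.5499e+6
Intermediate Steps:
R = 32 (R = -4 - 12*(-3) = -4 + 36 = 32)
s(c) = 7 - c
I(w, A) = -¾ (I(w, A) = 2 - ((7 - 1*(-3)) - 1*(-1))/4 = 2 - ((7 + 3) + 1)/4 = 2 - (10 + 1)/4 = 2 - ¼*11 = 2 - 11/4 = -¾)
d(Z, Q) = 9 - (-9 + Z)*(32 + Q) (d(Z, Q) = 9 - (Z - 9)*(Q + 32) = 9 - (-9 + Z)*(32 + Q))
(d(I(9, 1), 33) - 34)*(812 - 3358) = ((297 - 32*(-¾) + 9*33 - 1*33*(-¾)) - 34)*(812 - 3358) = ((297 + 24 + 297 + 99/4) - 34)*(-2546) = (2571/4 - 34)*(-2546) = (2435/4)*(-2546) = -3099755/2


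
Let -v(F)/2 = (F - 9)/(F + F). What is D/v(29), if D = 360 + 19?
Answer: -10991/20 ≈ -549.55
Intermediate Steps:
D = 379
v(F) = -(-9 + F)/F (v(F) = -2*(F - 9)/(F + F) = -2*(-9 + F)/(2*F) = -2*(-9 + F)*1/(2*F) = -(-9 + F)/F)
D/v(29) = 379/(((9 - 1*29)/29)) = 379/(((9 - 29)/29)) = 379/(((1/29)*(-20))) = 379/(-20/29) = 379*(-29/20) = -10991/20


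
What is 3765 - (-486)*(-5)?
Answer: 1335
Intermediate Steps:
3765 - (-486)*(-5) = 3765 - 1*2430 = 3765 - 2430 = 1335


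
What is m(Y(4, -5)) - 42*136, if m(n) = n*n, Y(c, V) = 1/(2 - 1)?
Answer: -5711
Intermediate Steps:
Y(c, V) = 1 (Y(c, V) = 1/1 = 1)
m(n) = n²
m(Y(4, -5)) - 42*136 = 1² - 42*136 = 1 - 5712 = -5711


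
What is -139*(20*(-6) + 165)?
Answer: -6255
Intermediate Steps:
-139*(20*(-6) + 165) = -139*(-120 + 165) = -139*45 = -6255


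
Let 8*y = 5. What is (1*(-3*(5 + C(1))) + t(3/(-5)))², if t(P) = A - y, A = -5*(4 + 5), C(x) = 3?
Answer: 310249/64 ≈ 4847.6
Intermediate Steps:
A = -45 (A = -5*9 = -45)
y = 5/8 (y = (⅛)*5 = 5/8 ≈ 0.62500)
t(P) = -365/8 (t(P) = -45 - 1*5/8 = -45 - 5/8 = -365/8)
(1*(-3*(5 + C(1))) + t(3/(-5)))² = (1*(-3*(5 + 3)) - 365/8)² = (1*(-3*8) - 365/8)² = (1*(-24) - 365/8)² = (-24 - 365/8)² = (-557/8)² = 310249/64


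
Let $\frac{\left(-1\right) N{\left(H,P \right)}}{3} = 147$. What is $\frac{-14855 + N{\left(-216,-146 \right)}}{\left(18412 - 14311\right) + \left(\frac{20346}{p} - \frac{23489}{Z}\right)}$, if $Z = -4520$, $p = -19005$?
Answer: $- \frac{17519548928}{4701880095} \approx -3.7261$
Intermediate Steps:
$N{\left(H,P \right)} = -441$ ($N{\left(H,P \right)} = \left(-3\right) 147 = -441$)
$\frac{-14855 + N{\left(-216,-146 \right)}}{\left(18412 - 14311\right) + \left(\frac{20346}{p} - \frac{23489}{Z}\right)} = \frac{-14855 - 441}{\left(18412 - 14311\right) + \left(\frac{20346}{-19005} - \frac{23489}{-4520}\right)} = - \frac{15296}{4101 + \left(20346 \left(- \frac{1}{19005}\right) - - \frac{23489}{4520}\right)} = - \frac{15296}{4101 + \left(- \frac{6782}{6335} + \frac{23489}{4520}\right)} = - \frac{15296}{4101 + \frac{4725927}{1145368}} = - \frac{15296}{\frac{4701880095}{1145368}} = \left(-15296\right) \frac{1145368}{4701880095} = - \frac{17519548928}{4701880095}$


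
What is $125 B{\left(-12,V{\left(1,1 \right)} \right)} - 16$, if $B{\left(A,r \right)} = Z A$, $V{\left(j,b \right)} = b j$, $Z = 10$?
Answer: $-15016$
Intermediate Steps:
$B{\left(A,r \right)} = 10 A$
$125 B{\left(-12,V{\left(1,1 \right)} \right)} - 16 = 125 \cdot 10 \left(-12\right) - 16 = 125 \left(-120\right) - 16 = -15000 - 16 = -15016$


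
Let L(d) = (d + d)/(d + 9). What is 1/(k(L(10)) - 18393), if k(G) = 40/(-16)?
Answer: -2/36791 ≈ -5.4361e-5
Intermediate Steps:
L(d) = 2*d/(9 + d) (L(d) = (2*d)/(9 + d) = 2*d/(9 + d))
k(G) = -5/2 (k(G) = 40*(-1/16) = -5/2)
1/(k(L(10)) - 18393) = 1/(-5/2 - 18393) = 1/(-36791/2) = -2/36791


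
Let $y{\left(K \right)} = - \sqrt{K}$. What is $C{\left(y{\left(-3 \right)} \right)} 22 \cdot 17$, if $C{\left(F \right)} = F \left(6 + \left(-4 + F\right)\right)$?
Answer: $-1122 - 748 i \sqrt{3} \approx -1122.0 - 1295.6 i$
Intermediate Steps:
$C{\left(F \right)} = F \left(2 + F\right)$
$C{\left(y{\left(-3 \right)} \right)} 22 \cdot 17 = - \sqrt{-3} \left(2 - \sqrt{-3}\right) 22 \cdot 17 = - i \sqrt{3} \left(2 - i \sqrt{3}\right) 22 \cdot 17 = - 22 i \sqrt{3} \left(2 - i \sqrt{3}\right) 17 = - 374 i \sqrt{3} \left(2 - i \sqrt{3}\right)$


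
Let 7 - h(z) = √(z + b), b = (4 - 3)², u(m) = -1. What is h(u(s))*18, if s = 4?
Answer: 126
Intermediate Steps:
b = 1 (b = 1² = 1)
h(z) = 7 - √(1 + z) (h(z) = 7 - √(z + 1) = 7 - √(1 + z))
h(u(s))*18 = (7 - √(1 - 1))*18 = (7 - √0)*18 = (7 - 1*0)*18 = (7 + 0)*18 = 7*18 = 126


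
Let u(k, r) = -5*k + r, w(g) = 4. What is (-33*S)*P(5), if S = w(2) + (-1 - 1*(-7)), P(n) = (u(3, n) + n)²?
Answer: -8250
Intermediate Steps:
u(k, r) = r - 5*k
P(n) = (-15 + 2*n)² (P(n) = ((n - 5*3) + n)² = ((n - 15) + n)² = ((-15 + n) + n)² = (-15 + 2*n)²)
S = 10 (S = 4 + (-1 - 1*(-7)) = 4 + (-1 + 7) = 4 + 6 = 10)
(-33*S)*P(5) = (-33*10)*(-15 + 2*5)² = -330*(-15 + 10)² = -330*(-5)² = -330*25 = -8250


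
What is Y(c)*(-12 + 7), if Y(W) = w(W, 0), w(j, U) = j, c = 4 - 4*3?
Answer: 40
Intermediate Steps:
c = -8 (c = 4 - 12 = -8)
Y(W) = W
Y(c)*(-12 + 7) = -8*(-12 + 7) = -8*(-5) = 40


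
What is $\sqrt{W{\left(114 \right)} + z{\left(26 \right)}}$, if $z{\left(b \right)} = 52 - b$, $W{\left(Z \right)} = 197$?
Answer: $\sqrt{223} \approx 14.933$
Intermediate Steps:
$\sqrt{W{\left(114 \right)} + z{\left(26 \right)}} = \sqrt{197 + \left(52 - 26\right)} = \sqrt{197 + 26} = \sqrt{223}$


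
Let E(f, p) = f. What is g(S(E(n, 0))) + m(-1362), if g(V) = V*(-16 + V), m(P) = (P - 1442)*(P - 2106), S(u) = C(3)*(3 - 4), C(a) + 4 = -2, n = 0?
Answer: 9724212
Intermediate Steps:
C(a) = -6 (C(a) = -4 - 2 = -6)
S(u) = 6 (S(u) = -6*(3 - 4) = -6*(-1) = 6)
m(P) = (-2106 + P)*(-1442 + P) (m(P) = (-1442 + P)*(-2106 + P) = (-2106 + P)*(-1442 + P))
g(S(E(n, 0))) + m(-1362) = 6*(-16 + 6) + (3036852 + (-1362)² - 3548*(-1362)) = 6*(-10) + (3036852 + 1855044 + 4832376) = -60 + 9724272 = 9724212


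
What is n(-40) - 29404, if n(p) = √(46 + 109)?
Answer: -29404 + √155 ≈ -29392.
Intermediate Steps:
n(p) = √155
n(-40) - 29404 = √155 - 29404 = -29404 + √155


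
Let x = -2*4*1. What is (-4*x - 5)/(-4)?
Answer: -27/4 ≈ -6.7500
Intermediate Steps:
x = -8 (x = -8*1 = -8)
(-4*x - 5)/(-4) = (-4*(-8) - 5)/(-4) = -(32 - 5)/4 = -¼*27 = -27/4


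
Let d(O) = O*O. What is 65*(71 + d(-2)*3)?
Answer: 5395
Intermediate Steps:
d(O) = O²
65*(71 + d(-2)*3) = 65*(71 + (-2)²*3) = 65*(71 + 4*3) = 65*(71 + 12) = 65*83 = 5395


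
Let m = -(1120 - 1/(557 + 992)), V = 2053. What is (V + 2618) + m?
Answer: 5500500/1549 ≈ 3551.0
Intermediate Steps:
m = -1734879/1549 (m = -(1120 - 1/1549) = -1*1734879/1549 = -1734879/1549 ≈ -1120.0)
(V + 2618) + m = (2053 + 2618) - 1734879/1549 = 4671 - 1734879/1549 = 5500500/1549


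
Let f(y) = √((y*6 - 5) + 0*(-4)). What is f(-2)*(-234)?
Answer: -234*I*√17 ≈ -964.81*I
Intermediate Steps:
f(y) = √(-5 + 6*y) (f(y) = √((6*y - 5) + 0) = √((-5 + 6*y) + 0) = √(-5 + 6*y))
f(-2)*(-234) = √(-5 + 6*(-2))*(-234) = √(-5 - 12)*(-234) = √(-17)*(-234) = (I*√17)*(-234) = -234*I*√17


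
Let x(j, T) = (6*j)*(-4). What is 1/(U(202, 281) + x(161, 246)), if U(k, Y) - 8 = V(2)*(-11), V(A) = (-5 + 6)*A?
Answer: -1/3878 ≈ -0.00025787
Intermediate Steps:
x(j, T) = -24*j
V(A) = A (V(A) = 1*A = A)
U(k, Y) = -14 (U(k, Y) = 8 + 2*(-11) = 8 - 22 = -14)
1/(U(202, 281) + x(161, 246)) = 1/(-14 - 24*161) = 1/(-14 - 3864) = 1/(-3878) = -1/3878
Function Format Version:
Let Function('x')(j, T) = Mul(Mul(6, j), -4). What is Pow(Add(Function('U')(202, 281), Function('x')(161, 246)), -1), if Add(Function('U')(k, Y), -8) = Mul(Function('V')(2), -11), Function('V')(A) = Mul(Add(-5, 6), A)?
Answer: Rational(-1, 3878) ≈ -0.00025787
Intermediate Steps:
Function('x')(j, T) = Mul(-24, j)
Function('V')(A) = A (Function('V')(A) = Mul(1, A) = A)
Function('U')(k, Y) = -14 (Function('U')(k, Y) = Add(8, Mul(2, -11)) = Add(8, -22) = -14)
Pow(Add(Function('U')(202, 281), Function('x')(161, 246)), -1) = Pow(Add(-14, Mul(-24, 161)), -1) = Pow(Add(-14, -3864), -1) = Pow(-3878, -1) = Rational(-1, 3878)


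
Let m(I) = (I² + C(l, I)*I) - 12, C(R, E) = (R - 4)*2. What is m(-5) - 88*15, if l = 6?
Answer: -1327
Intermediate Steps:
C(R, E) = -8 + 2*R (C(R, E) = (-4 + R)*2 = -8 + 2*R)
m(I) = -12 + I² + 4*I (m(I) = (I² + (-8 + 2*6)*I) - 12 = (I² + (-8 + 12)*I) - 12 = (I² + 4*I) - 12 = -12 + I² + 4*I)
m(-5) - 88*15 = (-12 + (-5)² + 4*(-5)) - 88*15 = (-12 + 25 - 20) - 1320 = -7 - 1320 = -1327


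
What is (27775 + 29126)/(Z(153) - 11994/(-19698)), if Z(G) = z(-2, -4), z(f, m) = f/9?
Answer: 1681253847/11425 ≈ 1.4716e+5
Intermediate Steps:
z(f, m) = f/9 (z(f, m) = f*(⅑) = f/9)
Z(G) = -2/9 (Z(G) = (⅑)*(-2) = -2/9)
(27775 + 29126)/(Z(153) - 11994/(-19698)) = (27775 + 29126)/(-2/9 - 11994/(-19698)) = 56901/(-2/9 - 11994*(-1/19698)) = 56901/(-2/9 + 1999/3283) = 56901/(11425/29547) = 56901*(29547/11425) = 1681253847/11425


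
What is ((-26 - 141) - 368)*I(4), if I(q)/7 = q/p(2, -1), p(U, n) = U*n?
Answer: 7490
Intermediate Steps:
I(q) = -7*q/2 (I(q) = 7*(q/((2*(-1)))) = 7*(q/(-2)) = 7*(q*(-1/2)) = 7*(-q/2) = -7*q/2)
((-26 - 141) - 368)*I(4) = ((-26 - 141) - 368)*(-7/2*4) = (-167 - 368)*(-14) = -535*(-14) = 7490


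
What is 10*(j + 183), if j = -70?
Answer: 1130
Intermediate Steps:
10*(j + 183) = 10*(-70 + 183) = 10*113 = 1130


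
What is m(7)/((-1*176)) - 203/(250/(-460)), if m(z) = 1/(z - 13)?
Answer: 9860953/26400 ≈ 373.52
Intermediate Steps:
m(z) = 1/(-13 + z)
m(7)/((-1*176)) - 203/(250/(-460)) = 1/((-13 + 7)*((-1*176))) - 203/(250/(-460)) = 1/(-6*(-176)) - 203/(250*(-1/460)) = -⅙*(-1/176) - 203/(-25/46) = 1/1056 - 203*(-46/25) = 1/1056 + 9338/25 = 9860953/26400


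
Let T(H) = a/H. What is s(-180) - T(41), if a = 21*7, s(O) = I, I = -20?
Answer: -967/41 ≈ -23.585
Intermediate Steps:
s(O) = -20
a = 147
T(H) = 147/H
s(-180) - T(41) = -20 - 147/41 = -967/41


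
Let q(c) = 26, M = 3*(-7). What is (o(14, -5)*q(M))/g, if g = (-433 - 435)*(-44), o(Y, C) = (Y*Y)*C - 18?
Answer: -6487/9548 ≈ -0.67941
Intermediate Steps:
o(Y, C) = -18 + C*Y**2 (o(Y, C) = Y**2*C - 18 = C*Y**2 - 18 = -18 + C*Y**2)
M = -21
g = 38192 (g = -868*(-44) = 38192)
(o(14, -5)*q(M))/g = ((-18 - 5*14**2)*26)/38192 = ((-18 - 5*196)*26)*(1/38192) = ((-18 - 980)*26)*(1/38192) = -998*26*(1/38192) = -25948*1/38192 = -6487/9548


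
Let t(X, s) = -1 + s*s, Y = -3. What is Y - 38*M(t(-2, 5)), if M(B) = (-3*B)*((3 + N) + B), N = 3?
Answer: 82077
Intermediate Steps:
t(X, s) = -1 + s²
M(B) = -3*B*(6 + B) (M(B) = (-3*B)*((3 + 3) + B) = (-3*B)*(6 + B) = -3*B*(6 + B))
Y - 38*M(t(-2, 5)) = -3 - (-114)*(-1 + 5²)*(6 + (-1 + 5²)) = -3 - (-114)*(-1 + 25)*(6 + (-1 + 25)) = -3 - (-114)*24*(6 + 24) = -3 - (-114)*24*30 = -3 - 38*(-2160) = -3 + 82080 = 82077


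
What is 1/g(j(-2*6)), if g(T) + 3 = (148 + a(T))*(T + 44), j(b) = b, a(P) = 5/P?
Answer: 3/14159 ≈ 0.00021188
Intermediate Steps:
g(T) = -3 + (44 + T)*(148 + 5/T) (g(T) = -3 + (148 + 5/T)*(T + 44) = -3 + (148 + 5/T)*(44 + T) = -3 + (44 + T)*(148 + 5/T))
1/g(j(-2*6)) = 1/(6514 + 148*(-2*6) + 220/((-2*6))) = 1/(6514 + 148*(-12) + 220/(-12)) = 1/(6514 - 1776 + 220*(-1/12)) = 1/(6514 - 1776 - 55/3) = 1/(14159/3) = 3/14159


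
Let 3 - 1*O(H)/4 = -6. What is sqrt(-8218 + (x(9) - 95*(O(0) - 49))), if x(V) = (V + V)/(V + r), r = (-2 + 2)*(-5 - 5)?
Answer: I*sqrt(6981) ≈ 83.552*I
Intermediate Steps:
O(H) = 36 (O(H) = 12 - 4*(-6) = 12 + 24 = 36)
r = 0 (r = 0*(-10) = 0)
x(V) = 2 (x(V) = (V + V)/(V + 0) = (2*V)/V = 2)
sqrt(-8218 + (x(9) - 95*(O(0) - 49))) = sqrt(-8218 + (2 - 95*(36 - 49))) = sqrt(-8218 + (2 - 95*(-13))) = sqrt(-8218 + (2 + 1235)) = sqrt(-8218 + 1237) = sqrt(-6981) = I*sqrt(6981)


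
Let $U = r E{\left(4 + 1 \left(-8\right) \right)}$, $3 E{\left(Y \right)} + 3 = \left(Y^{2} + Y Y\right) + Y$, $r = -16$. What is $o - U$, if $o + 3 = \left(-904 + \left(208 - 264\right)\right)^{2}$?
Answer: $\frac{2765191}{3} \approx 9.2173 \cdot 10^{5}$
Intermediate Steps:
$E{\left(Y \right)} = -1 + \frac{Y}{3} + \frac{2 Y^{2}}{3}$ ($E{\left(Y \right)} = -1 + \frac{\left(Y^{2} + Y Y\right) + Y}{3} = -1 + \frac{\left(Y^{2} + Y^{2}\right) + Y}{3} = -1 + \frac{2 Y^{2} + Y}{3} = -1 + \frac{Y + 2 Y^{2}}{3} = -1 + \left(\frac{Y}{3} + \frac{2 Y^{2}}{3}\right) = -1 + \frac{Y}{3} + \frac{2 Y^{2}}{3}$)
$o = 921597$ ($o = -3 + \left(-904 + \left(208 - 264\right)\right)^{2} = -3 + \left(-904 - 56\right)^{2} = -3 + \left(-960\right)^{2} = -3 + 921600 = 921597$)
$U = - \frac{400}{3}$ ($U = - 16 \left(-1 + \frac{4 + 1 \left(-8\right)}{3} + \frac{2 \left(4 + 1 \left(-8\right)\right)^{2}}{3}\right) = - 16 \left(-1 + \frac{4 - 8}{3} + \frac{2 \left(4 - 8\right)^{2}}{3}\right) = - 16 \left(-1 + \frac{1}{3} \left(-4\right) + \frac{2 \left(-4\right)^{2}}{3}\right) = - 16 \left(-1 - \frac{4}{3} + \frac{2}{3} \cdot 16\right) = - 16 \left(-1 - \frac{4}{3} + \frac{32}{3}\right) = \left(-16\right) \frac{25}{3} = - \frac{400}{3} \approx -133.33$)
$o - U = 921597 - - \frac{400}{3} = 921597 + \frac{400}{3} = \frac{2765191}{3}$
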